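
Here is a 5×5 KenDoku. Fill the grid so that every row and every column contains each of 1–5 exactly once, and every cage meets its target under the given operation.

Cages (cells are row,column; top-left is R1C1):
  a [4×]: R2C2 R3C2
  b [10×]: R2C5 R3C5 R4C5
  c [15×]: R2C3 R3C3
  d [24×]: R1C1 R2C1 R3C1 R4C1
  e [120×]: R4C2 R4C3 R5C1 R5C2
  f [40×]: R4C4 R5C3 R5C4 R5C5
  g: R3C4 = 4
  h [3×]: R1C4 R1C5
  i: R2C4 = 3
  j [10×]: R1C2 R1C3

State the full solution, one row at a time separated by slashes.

4 5 2 1 3 / 1 4 5 3 2 / 2 1 3 4 5 / 3 2 4 5 1 / 5 3 1 2 4

Cage i is a single given cell, which forces R2C4 = 3.
Cage g is a single given cell, leaving R3C4 = 4.
3 is placed in column 4, leaving R1C4 = 1.
Cage h's pair has product 3; hence R1C5 = 3.
The two cells of cage a must have product 4, so R2C2 = 4.
Row 2 already has 3, leaving R2C3 = 5.
Row 3 now contains 4, so R3C2 = 1.
Cage c needs two cells with product 15, so R3C3 = 3.
The 4 cells of cage d must have product 24; hence R1C1 = 4.
Cage j needs two cells with product 10; hence R1C2 = 5.
Column 3 already has 5, so R1C3 = 2.
Cage d needs product 24, so R2C1 = 1.
1 is placed in row 2, which forces R2C5 = 2.
3 is placed in row 3; hence R3C1 = 2.
2 is placed in column 5; hence R3C5 = 5.
The 4 cells of cage d must have product 24, so R4C1 = 3.
Row 4 already has 3; hence R4C2 = 2.
Column 3 now contains 2, so R4C3 = 4.
Row 4 already has 2, which forces R4C4 = 5.
Column 5 now contains 5, which forces R4C5 = 1.
Column 1 already has 3, so R5C1 = 5.
2 is placed in column 2; hence R5C2 = 3.
4 is placed in column 3, leaving R5C3 = 1.
Column 4 already has 5; hence R5C4 = 2.
Column 5 now contains 1, so R5C5 = 4.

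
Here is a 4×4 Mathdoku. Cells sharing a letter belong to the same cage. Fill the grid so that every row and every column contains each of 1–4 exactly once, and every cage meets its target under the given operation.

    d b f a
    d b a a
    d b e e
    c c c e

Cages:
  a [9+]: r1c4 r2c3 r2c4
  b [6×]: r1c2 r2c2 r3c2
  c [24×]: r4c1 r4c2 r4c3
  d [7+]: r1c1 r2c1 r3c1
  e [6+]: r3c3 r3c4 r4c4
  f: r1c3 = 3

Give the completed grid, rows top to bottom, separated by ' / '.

4 1 3 2 / 1 2 4 3 / 2 3 1 4 / 3 4 2 1

Cage f is a single given cell, leaving r1c3 = 3.
In row 4, 1 can only go at r4c4, so r4c4 = 1.
Column 4 already has 1, leaving r2c4 = 3.
3 is placed in column 4, so r3c4 = 4.
Column 4 now contains 4, which forces r1c4 = 2.
The 3 cells of cage a must have sum 9, which forces r2c3 = 4.
The 3 cells of cage b must have product 6; hence r3c2 = 3.
The 3 cells of cage e must have sum 6, which forces r3c3 = 1.
4 is placed in column 3; hence r4c3 = 2.
Cage d has sum 7, leaving r1c1 = 4.
Row 1 already has 2, which forces r1c2 = 1.
Cage d has sum 7, so r2c1 = 1.
Cage b needs product 6; hence r2c2 = 2.
Row 3 already has 1; hence r3c1 = 2.
Cage c needs product 24, leaving r4c1 = 3.
2 is placed in row 4, so r4c2 = 4.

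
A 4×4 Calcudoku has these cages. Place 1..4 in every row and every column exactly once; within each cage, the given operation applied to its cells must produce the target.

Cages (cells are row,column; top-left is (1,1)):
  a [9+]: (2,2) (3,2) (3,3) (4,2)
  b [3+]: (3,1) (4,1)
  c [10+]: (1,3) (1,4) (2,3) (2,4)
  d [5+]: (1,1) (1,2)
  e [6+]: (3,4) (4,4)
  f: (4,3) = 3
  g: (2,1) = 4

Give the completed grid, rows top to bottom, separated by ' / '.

Cage g is given, so (2,1) = 4.
Cage f is given, leaving (4,3) = 3.
The only place for 3 in row 3 is (3,2).
Cage a needs sum 9; hence (2,2) = 1.
Row 2 now contains 1, leaving (2,3) = 2.
2 is placed in row 2, so (2,4) = 3.
The 4 cells of cage a must have sum 9, so (3,3) = 1.
Cage a has sum 9, leaving (4,2) = 4.
Row 4 already has 4; hence (4,4) = 2.
Cage d needs two cells with sum 5, which forces (1,1) = 3.
Column 2 now contains 4, leaving (1,2) = 2.
Column 3 already has 1, which forces (1,3) = 4.
The 4 cells of cage c must have sum 10, so (1,4) = 1.
Row 3 now contains 1, which forces (3,1) = 2.
Column 4 already has 2; hence (3,4) = 4.
Row 4 now contains 2, so (4,1) = 1.

3 2 4 1 / 4 1 2 3 / 2 3 1 4 / 1 4 3 2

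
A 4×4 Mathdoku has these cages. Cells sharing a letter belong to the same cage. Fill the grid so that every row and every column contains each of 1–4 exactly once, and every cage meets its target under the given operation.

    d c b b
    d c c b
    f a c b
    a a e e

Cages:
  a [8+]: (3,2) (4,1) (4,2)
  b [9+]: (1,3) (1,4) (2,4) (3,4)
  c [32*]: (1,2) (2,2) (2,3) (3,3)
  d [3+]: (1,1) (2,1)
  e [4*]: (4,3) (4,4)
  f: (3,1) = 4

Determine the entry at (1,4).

Cage f is given, which forces (3,1) = 4.
Cage c needs product 32, which forces (1,2) = 4.
The 4 cells of cage c must have product 32, which forces (2,3) = 4.
Column 2 already has 4; hence (4,2) = 2.
4 is placed in column 3, so (4,3) = 1.
Row 4 now contains 1, so (4,4) = 4.
Cage b needs sum 9, which forces (1,3) = 3.
Column 2 already has 2, so (2,2) = 1.
Cage a has sum 8; hence (3,2) = 3.
Column 3 now contains 1, which forces (3,3) = 2.
Row 3 already has 2, leaving (3,4) = 1.
Row 4 now contains 1, which forces (4,1) = 3.
The two cells of cage d must have sum 3, so (1,1) = 1.
Column 4 already has 1; hence (1,4) = 2.
Row 2 now contains 1; hence (2,1) = 2.
The 4 cells of cage b must have sum 9, which forces (2,4) = 3.
Completed grid: 1 4 3 2 / 2 1 4 3 / 4 3 2 1 / 3 2 1 4.

2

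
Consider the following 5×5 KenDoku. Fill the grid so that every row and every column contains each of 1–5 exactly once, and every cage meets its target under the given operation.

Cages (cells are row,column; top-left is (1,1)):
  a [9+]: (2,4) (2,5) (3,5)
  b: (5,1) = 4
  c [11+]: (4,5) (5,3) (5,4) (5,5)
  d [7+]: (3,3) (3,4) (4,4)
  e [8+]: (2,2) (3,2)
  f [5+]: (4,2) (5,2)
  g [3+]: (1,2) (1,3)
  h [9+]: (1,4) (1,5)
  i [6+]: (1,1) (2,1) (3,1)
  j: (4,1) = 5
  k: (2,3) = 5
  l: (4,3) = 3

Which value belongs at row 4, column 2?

4

K is a freebie, leaving (2,3) = 5.
J is a freebie; hence (4,1) = 5.
Cage l is given, which forces (4,3) = 3.
Cage b is given, so (5,1) = 4.
Row 2 now contains 5; hence (2,2) = 3.
Cage e's pair has sum 8; hence (3,2) = 5.
Column 2 now contains 3; hence (5,2) = 1.
Row 5 now contains 1; hence (5,3) = 2.
Column 2 already has 1; hence (1,2) = 2.
Column 3 already has 2; hence (1,3) = 1.
1 is placed in column 3, so (3,3) = 4.
4 is placed in row 3, so (3,5) = 3.
Cage f needs two cells with sum 5, which forces (4,2) = 4.
The 4 cells of cage c must have sum 11, which forces (4,5) = 1.
Column 5 now contains 3, which forces (5,5) = 5.
Row 1 already has 1; hence (1,1) = 3.
The two cells of cage h must have sum 9, so (1,4) = 5.
Column 5 already has 5, leaving (1,5) = 4.
Column 5 already has 4, leaving (2,5) = 2.
Cage d has sum 7, leaving (3,4) = 1.
Row 4 now contains 1, so (4,4) = 2.
Row 5 now contains 5, which forces (5,4) = 3.
Row 2 already has 2, which forces (2,1) = 1.
Row 2 already has 2, so (2,4) = 4.
Row 3 now contains 1, leaving (3,1) = 2.
Filled in: 3 2 1 5 4 / 1 3 5 4 2 / 2 5 4 1 3 / 5 4 3 2 1 / 4 1 2 3 5.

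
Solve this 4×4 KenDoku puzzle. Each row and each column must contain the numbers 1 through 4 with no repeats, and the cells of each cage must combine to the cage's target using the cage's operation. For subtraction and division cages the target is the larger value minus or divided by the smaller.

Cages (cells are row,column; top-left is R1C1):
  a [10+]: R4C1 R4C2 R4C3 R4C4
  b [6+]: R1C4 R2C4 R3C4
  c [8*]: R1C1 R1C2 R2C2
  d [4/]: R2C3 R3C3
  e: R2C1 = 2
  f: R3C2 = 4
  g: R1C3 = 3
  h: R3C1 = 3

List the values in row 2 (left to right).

Cage g is given; hence R1C3 = 3.
E is a freebie, leaving R2C1 = 2.
Cage h is given; hence R3C1 = 3.
F is a freebie, which forces R3C2 = 4.
4 is placed in row 3, which forces R3C3 = 1.
Row 3 now contains 1; hence R3C4 = 2.
The 3 cells of cage c must have product 8, which forces R1C1 = 4.
Cage c has product 8, so R1C2 = 2.
2 is placed in column 4; hence R1C4 = 1.
Column 2 already has 4; hence R2C2 = 1.
1 is placed in column 3, so R2C3 = 4.
Cage b needs sum 6, leaving R2C4 = 3.
Column 1 already has 4; hence R4C1 = 1.
Column 2 now contains 1, which forces R4C2 = 3.
4 is placed in column 3, so R4C3 = 2.
Column 4 now contains 3, leaving R4C4 = 4.
Completed grid: 4 2 3 1 / 2 1 4 3 / 3 4 1 2 / 1 3 2 4.

2 1 4 3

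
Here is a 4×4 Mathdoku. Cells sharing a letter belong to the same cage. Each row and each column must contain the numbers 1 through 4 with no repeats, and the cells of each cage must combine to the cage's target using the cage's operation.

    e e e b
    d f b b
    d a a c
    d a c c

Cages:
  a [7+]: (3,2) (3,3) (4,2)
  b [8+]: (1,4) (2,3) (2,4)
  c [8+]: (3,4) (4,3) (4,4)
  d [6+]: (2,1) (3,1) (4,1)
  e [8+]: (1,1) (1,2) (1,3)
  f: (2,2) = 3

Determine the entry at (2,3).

2

Cage f is given; hence (2,2) = 3.
The only place for 2 in row 1 is (1,4).
The 3 cells of cage b must have sum 8, which forces (2,3) = 2.
The 3 cells of cage b must have sum 8, leaving (2,4) = 4.
2 is placed in row 2, which forces (2,1) = 1.
The 3 cells of cage c must have sum 8, leaving (4,3) = 4.
Cage a needs sum 7, so (3,2) = 4.
4 is placed in column 3, so (3,3) = 1.
1 is placed in row 3, which forces (3,4) = 3.
The 3 cells of cage a must have sum 7, which forces (4,2) = 2.
3 is placed in column 4, so (4,4) = 1.
Cage e needs sum 8, leaving (1,1) = 4.
Column 2 already has 4; hence (1,2) = 1.
Column 3 already has 1, leaving (1,3) = 3.
Row 3 now contains 3; hence (3,1) = 2.
Row 4 already has 2, so (4,1) = 3.
The full grid is 4 1 3 2 / 1 3 2 4 / 2 4 1 3 / 3 2 4 1.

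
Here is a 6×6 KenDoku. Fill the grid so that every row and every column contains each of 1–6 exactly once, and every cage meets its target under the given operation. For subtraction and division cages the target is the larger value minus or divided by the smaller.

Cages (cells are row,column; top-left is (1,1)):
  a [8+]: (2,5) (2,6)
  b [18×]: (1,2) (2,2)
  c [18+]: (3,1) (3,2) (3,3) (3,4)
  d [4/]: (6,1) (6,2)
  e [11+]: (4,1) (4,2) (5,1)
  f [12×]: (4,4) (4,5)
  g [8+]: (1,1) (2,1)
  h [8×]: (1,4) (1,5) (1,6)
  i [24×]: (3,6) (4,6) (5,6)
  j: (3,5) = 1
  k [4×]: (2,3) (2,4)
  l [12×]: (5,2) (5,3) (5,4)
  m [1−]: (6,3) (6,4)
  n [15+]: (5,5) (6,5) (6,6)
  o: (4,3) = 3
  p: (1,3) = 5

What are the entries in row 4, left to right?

Cage p is a single given cell, so (1,3) = 5.
J is a freebie, so (3,5) = 1.
Cage o is given, which forces (4,3) = 3.
The only place for 2 in row 3 is (3,6).
Cage i has product 24, which forces (4,6) = 4.
The 3 cells of cage i must have product 24, leaving (5,6) = 3.
4 is placed in column 6, which forces (1,6) = 1.
The 3 cells of cage e must have sum 11, which forces (4,1) = 1.
Cage e has sum 11, which forces (4,2) = 5.
Cage e needs sum 11, so (5,1) = 5.
Column 1 now contains 1; hence (6,1) = 4.
Row 6 already has 4, so (6,2) = 1.
Cage g needs two cells with sum 8, so (1,1) = 6.
6 is placed in row 1, so (1,2) = 3.
5 is placed in column 1, leaving (2,1) = 2.
3 is placed in column 2, so (2,2) = 6.
Row 2 now contains 2, which forces (2,5) = 3.
6 is placed in row 2, which forces (2,6) = 5.
6 is placed in column 1; hence (3,1) = 3.
Column 2 now contains 6, so (3,2) = 4.
Row 3 already has 4, leaving (3,3) = 6.
Cage c needs sum 18, leaving (3,4) = 5.
Column 2 now contains 6; hence (5,2) = 2.
Row 5 already has 2; hence (5,3) = 1.
1 is placed in row 5, which forces (5,4) = 6.
Row 5 now contains 6, leaving (5,5) = 4.
Column 3 already has 6, leaving (6,3) = 2.
Column 4 now contains 5; hence (6,4) = 3.
5 is placed in column 6, which forces (6,6) = 6.
Cage h has product 8, so (1,4) = 4.
Column 5 now contains 4, so (1,5) = 2.
Column 3 already has 1; hence (2,3) = 4.
The two cells of cage k must have product 4, which forces (2,4) = 1.
Column 4 now contains 6; hence (4,4) = 2.
Cage f's pair has product 12, leaving (4,5) = 6.
Row 6 already has 6, so (6,5) = 5.
Completed grid: 6 3 5 4 2 1 / 2 6 4 1 3 5 / 3 4 6 5 1 2 / 1 5 3 2 6 4 / 5 2 1 6 4 3 / 4 1 2 3 5 6.

1 5 3 2 6 4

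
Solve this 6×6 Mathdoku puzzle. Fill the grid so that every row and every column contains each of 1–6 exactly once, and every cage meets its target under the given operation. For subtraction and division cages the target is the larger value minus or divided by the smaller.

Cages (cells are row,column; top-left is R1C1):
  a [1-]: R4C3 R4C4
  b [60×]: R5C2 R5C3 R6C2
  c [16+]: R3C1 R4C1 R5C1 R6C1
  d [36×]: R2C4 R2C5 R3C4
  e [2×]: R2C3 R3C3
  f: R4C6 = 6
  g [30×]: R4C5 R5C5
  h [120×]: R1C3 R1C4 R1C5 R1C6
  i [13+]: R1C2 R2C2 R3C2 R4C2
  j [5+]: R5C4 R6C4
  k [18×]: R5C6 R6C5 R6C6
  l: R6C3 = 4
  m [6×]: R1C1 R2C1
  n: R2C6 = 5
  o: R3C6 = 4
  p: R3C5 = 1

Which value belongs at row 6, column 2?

N is a freebie, leaving R2C6 = 5.
P is a freebie, which forces R3C5 = 1.
Cage o is given; hence R3C6 = 4.
Cage f is a single given cell, which forces R4C6 = 6.
Cage l is given, so R6C3 = 4.
Cage e needs two cells with product 2; hence R2C3 = 1.
Row 3 now contains 1, so R3C3 = 2.
Row 4 now contains 6, so R4C5 = 5.
Cage g needs two cells with product 30, which forces R5C5 = 6.
6 is placed in column 5, which forces R6C5 = 3.
Column 5 already has 3; hence R2C5 = 2.
5 is placed in row 4, so R4C3 = 3.
Column 3 already has 3; hence R5C3 = 5.
The 3 cells of cage k must have product 18, so R5C6 = 3.
The 3 cells of cage k must have product 18, leaving R6C6 = 2.
Column 3 already has 5, so R1C3 = 6.
Cage h has product 120, leaving R1C4 = 5.
Column 5 now contains 2, so R1C5 = 4.
Column 6 already has 2, leaving R1C6 = 1.
The 3 cells of cage b must have product 60; hence R5C2 = 2.
Row 5 already has 3, leaving R5C4 = 4.
Cage b has product 60; hence R6C2 = 6.
Row 6 already has 2, leaving R6C4 = 1.
Row 1 now contains 1, so R1C1 = 2.
2 is placed in column 2, which forces R1C2 = 3.
Cage m needs two cells with product 6; hence R2C1 = 3.
The 4 cells of cage i must have sum 13; hence R2C2 = 4.
3 is placed in row 2; hence R2C4 = 6.
Cage c has sum 16, so R3C1 = 6.
Cage i needs sum 13, so R3C2 = 5.
Column 4 already has 6, which forces R3C4 = 3.
Cage c needs sum 16, which forces R4C1 = 4.
The 4 cells of cage i must have sum 13; hence R4C2 = 1.
Column 4 already has 4, which forces R4C4 = 2.
4 is placed in row 5, which forces R5C1 = 1.
6 is placed in row 6, which forces R6C1 = 5.
Filled in: 2 3 6 5 4 1 / 3 4 1 6 2 5 / 6 5 2 3 1 4 / 4 1 3 2 5 6 / 1 2 5 4 6 3 / 5 6 4 1 3 2.

6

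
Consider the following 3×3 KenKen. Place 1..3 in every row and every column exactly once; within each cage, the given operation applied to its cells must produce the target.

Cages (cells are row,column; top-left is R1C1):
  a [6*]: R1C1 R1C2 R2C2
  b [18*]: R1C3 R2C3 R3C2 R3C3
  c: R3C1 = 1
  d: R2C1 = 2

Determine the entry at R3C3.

Cage d is given; hence R2C1 = 2.
C is a freebie, so R3C1 = 1.
The 4 cells of cage b must have product 18, leaving R3C2 = 3.
Row 3 now contains 1, leaving R3C3 = 2.
Column 1 now contains 1, leaving R1C1 = 3.
Cage a needs product 6; hence R1C2 = 2.
3 is placed in row 1; hence R1C3 = 1.
Column 2 already has 3, which forces R2C2 = 1.
Column 3 already has 1; hence R2C3 = 3.
The full grid is 3 2 1 / 2 1 3 / 1 3 2.

2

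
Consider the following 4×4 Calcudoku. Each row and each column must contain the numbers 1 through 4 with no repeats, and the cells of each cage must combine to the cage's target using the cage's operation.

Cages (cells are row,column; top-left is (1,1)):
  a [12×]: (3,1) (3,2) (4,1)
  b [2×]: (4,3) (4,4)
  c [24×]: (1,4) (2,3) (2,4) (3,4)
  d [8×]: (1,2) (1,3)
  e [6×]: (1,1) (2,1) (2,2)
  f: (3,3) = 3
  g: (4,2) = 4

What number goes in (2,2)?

3

Cage f is given; hence (3,3) = 3.
Cage g is a single given cell, leaving (4,2) = 4.
4 is placed in column 2, so (1,2) = 2.
Cage d's pair has product 8, which forces (1,3) = 4.
The 3 cells of cage a must have product 12; hence (3,1) = 4.
Cage a has product 12, which forces (3,2) = 1.
1 is placed in row 3, leaving (3,4) = 2.
Cage a has product 12, leaving (4,1) = 3.
Column 4 now contains 2; hence (4,4) = 1.
3 is placed in column 1, so (1,1) = 1.
Column 4 already has 1, which forces (1,4) = 3.
Cage e has product 6; hence (2,1) = 2.
Column 2 now contains 1, which forces (2,2) = 3.
The 4 cells of cage c must have product 24; hence (2,3) = 1.
The 4 cells of cage c must have product 24, leaving (2,4) = 4.
Row 4 now contains 1, which forces (4,3) = 2.
Completed grid: 1 2 4 3 / 2 3 1 4 / 4 1 3 2 / 3 4 2 1.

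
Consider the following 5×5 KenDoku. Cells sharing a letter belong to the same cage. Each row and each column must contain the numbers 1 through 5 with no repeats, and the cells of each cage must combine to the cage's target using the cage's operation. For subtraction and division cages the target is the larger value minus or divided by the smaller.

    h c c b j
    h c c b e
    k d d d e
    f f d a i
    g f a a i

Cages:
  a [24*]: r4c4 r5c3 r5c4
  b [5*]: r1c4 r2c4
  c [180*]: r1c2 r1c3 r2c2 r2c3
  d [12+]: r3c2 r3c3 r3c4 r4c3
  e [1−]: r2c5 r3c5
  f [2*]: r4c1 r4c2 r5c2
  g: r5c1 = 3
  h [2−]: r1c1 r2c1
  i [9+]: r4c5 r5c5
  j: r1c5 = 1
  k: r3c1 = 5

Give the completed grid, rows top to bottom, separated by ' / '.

2 3 4 5 1 / 4 5 3 1 2 / 5 4 1 2 3 / 1 2 5 3 4 / 3 1 2 4 5

Cage j is given, which forces r1c5 = 1.
Cage k is given; hence r3c1 = 5.
Cage f needs product 2, which forces r4c1 = 1.
Cage f needs product 2; hence r4c2 = 2.
G is a freebie, which forces r5c1 = 3.
Cage f has product 2, leaving r5c2 = 1.
Row 1 now contains 1; hence r1c4 = 5.
Cage b needs two cells with product 5; hence r2c4 = 1.
The 3 cells of cage a must have product 24; hence r4c4 = 3.
Cage d has sum 12; hence r3c3 = 1.
Row 1 needs a 2, and only r1c1 is open for it.
2 is placed in column 1, leaving r2c1 = 4.
The only place for 2 in row 2 is r2c5.
The two cells of cage e must have difference 1, so r3c5 = 3.
Row 3 already has 3, so r3c2 = 4.
Cage d has sum 12, which forces r3c4 = 2.
Cage d needs sum 12, which forces r4c3 = 5.
5 is placed in row 4; hence r4c5 = 4.
Column 4 now contains 2; hence r5c4 = 4.
Column 5 now contains 4; hence r5c5 = 5.
4 is placed in column 2, which forces r1c2 = 3.
Cage c needs product 180, leaving r1c3 = 4.
Cage c needs product 180, which forces r2c2 = 5.
5 is placed in column 3, which forces r2c3 = 3.
Row 5 already has 4, leaving r5c3 = 2.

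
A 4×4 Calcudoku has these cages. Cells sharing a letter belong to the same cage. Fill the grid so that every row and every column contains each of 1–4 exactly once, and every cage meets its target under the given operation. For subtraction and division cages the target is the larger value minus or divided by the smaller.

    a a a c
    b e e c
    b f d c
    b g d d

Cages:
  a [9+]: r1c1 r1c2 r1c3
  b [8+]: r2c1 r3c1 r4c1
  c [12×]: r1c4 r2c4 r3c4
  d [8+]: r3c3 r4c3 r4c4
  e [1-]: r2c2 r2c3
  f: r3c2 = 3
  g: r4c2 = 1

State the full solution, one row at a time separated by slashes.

Cage f is a single given cell; hence r3c2 = 3.
G is a freebie, so r4c2 = 1.
Row 1 needs a 1, and only r1c4 is open for it.
The 3 cells of cage c must have product 12; hence r2c4 = 3.
Column 4 now contains 1, leaving r3c4 = 4.
4 is placed in column 4, which forces r4c4 = 2.
Cage b needs sum 8, which forces r2c1 = 4.
Cage e's pair has difference 1; hence r2c2 = 2.
Row 2 already has 3, which forces r2c3 = 1.
Row 3 already has 4; hence r3c1 = 1.
Cage d has sum 8; hence r3c3 = 2.
Cage b has sum 8, which forces r4c1 = 3.
Cage d has sum 8, leaving r4c3 = 4.
Column 1 now contains 3, which forces r1c1 = 2.
Column 2 now contains 2, leaving r1c2 = 4.
Column 3 now contains 4; hence r1c3 = 3.

2 4 3 1 / 4 2 1 3 / 1 3 2 4 / 3 1 4 2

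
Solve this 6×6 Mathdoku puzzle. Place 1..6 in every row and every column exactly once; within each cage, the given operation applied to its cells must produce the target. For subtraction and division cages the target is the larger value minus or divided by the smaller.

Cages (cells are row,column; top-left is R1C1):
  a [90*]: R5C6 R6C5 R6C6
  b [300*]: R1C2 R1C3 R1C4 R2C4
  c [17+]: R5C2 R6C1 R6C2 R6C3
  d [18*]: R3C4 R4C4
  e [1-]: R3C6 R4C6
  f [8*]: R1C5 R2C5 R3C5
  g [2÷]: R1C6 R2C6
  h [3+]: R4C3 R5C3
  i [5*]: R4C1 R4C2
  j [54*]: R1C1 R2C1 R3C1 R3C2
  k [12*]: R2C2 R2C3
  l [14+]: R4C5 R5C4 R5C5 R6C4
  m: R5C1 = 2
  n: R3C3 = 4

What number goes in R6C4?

1

The 4 cells of cage b must have product 300, leaving R2C4 = 5.
Cage j has product 54, which forces R3C2 = 3.
Cage n is given, leaving R3C3 = 4.
Row 3 now contains 3, which forces R3C4 = 6.
6 is placed in column 4, so R4C4 = 3.
Cage m is given, which forces R5C1 = 2.
2 is placed in row 5, which forces R5C3 = 1.
1 is placed in row 5; hence R5C4 = 4.
Column 4 now contains 4; hence R1C4 = 2.
Row 3 now contains 6, so R3C1 = 1.
Row 3 now contains 1, so R3C5 = 2.
2 is placed in row 3, which forces R3C6 = 5.
Column 1 now contains 1, so R4C1 = 5.
5 is placed in row 4, so R4C2 = 1.
Column 3 already has 1, so R4C3 = 2.
Column 4 now contains 2; hence R6C4 = 1.
Cage a has product 90; hence R6C5 = 5.
The 4 cells of cage l must have sum 14, which forces R4C5 = 6.
Row 4 now contains 6; hence R4C6 = 4.
Column 5 already has 5, which forces R5C5 = 3.
Row 5 now contains 3, so R5C6 = 6.
Cage c needs sum 17, leaving R6C2 = 2.
6 is placed in column 6; hence R6C6 = 3.
Column 6 now contains 3, so R1C6 = 1.
Column 2 now contains 2, which forces R2C2 = 4.
Cage k needs two cells with product 12, leaving R2C3 = 3.
Row 2 already has 4, so R2C5 = 1.
Column 6 now contains 3; hence R2C6 = 2.
6 is placed in row 5, leaving R5C2 = 5.
Cage c needs sum 17, leaving R6C1 = 4.
Row 6 already has 3, which forces R6C3 = 6.
Cage j has product 54; hence R1C1 = 3.
5 is placed in column 2, so R1C2 = 6.
6 is placed in column 3, which forces R1C3 = 5.
Row 1 already has 1, so R1C5 = 4.
Row 2 already has 3, which forces R2C1 = 6.
The full grid is 3 6 5 2 4 1 / 6 4 3 5 1 2 / 1 3 4 6 2 5 / 5 1 2 3 6 4 / 2 5 1 4 3 6 / 4 2 6 1 5 3.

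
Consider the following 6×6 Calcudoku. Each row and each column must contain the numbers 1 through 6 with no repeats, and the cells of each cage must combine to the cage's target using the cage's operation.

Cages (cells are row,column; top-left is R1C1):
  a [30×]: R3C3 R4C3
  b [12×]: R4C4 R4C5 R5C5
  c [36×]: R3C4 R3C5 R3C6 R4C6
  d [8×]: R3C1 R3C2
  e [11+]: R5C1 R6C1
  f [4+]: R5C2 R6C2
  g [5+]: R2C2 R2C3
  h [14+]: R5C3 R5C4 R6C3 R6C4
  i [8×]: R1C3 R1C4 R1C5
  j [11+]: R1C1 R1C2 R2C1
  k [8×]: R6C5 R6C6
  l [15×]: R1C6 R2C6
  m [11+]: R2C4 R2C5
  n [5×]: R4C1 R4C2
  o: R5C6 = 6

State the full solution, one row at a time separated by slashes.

3 6 2 1 4 5 / 2 4 1 6 5 3 / 4 2 5 3 6 1 / 1 5 6 4 3 2 / 5 3 4 2 1 6 / 6 1 3 5 2 4

O is a freebie, leaving R5C6 = 6.
6 is placed in row 5, which forces R5C1 = 5.
Cage e's pair has sum 11, which forces R6C1 = 6.
5 is placed in column 1, leaving R4C1 = 1.
Cage n needs two cells with product 5, so R4C2 = 5.
Row 4 now contains 5, which forces R4C3 = 6.
Column 3 already has 6; hence R3C3 = 5.
Row 1 needs a 5, and only R1C6 is open for it.
5 is placed in column 6, so R2C6 = 3.
Column 6 now contains 3; hence R4C6 = 2.
Column 6 already has 2, leaving R6C6 = 4.
The 3 cells of cage j must have sum 11; hence R1C1 = 3.
Column 6 already has 4, which forces R3C6 = 1.
Cage b needs product 12, leaving R5C5 = 1.
Cage h needs sum 14, which forces R6C4 = 5.
Row 6 already has 4, which forces R6C5 = 2.
Column 5 now contains 2, leaving R1C5 = 4.
5 is placed in column 4; hence R2C4 = 6.
The two cells of cage m must have sum 11, so R2C5 = 5.
Column 4 now contains 6, which forces R3C4 = 3.
Row 3 now contains 3; hence R3C5 = 6.
Column 4 already has 3, which forces R4C4 = 4.
4 is placed in column 5, which forces R4C5 = 3.
1 is placed in row 5, which forces R5C2 = 3.
Column 4 already has 4, which forces R5C4 = 2.
Cage f needs two cells with sum 4, so R6C2 = 1.
2 is placed in row 6, which forces R6C3 = 3.
Row 1 now contains 4, which forces R1C2 = 6.
The 3 cells of cage i must have product 8, which forces R1C3 = 2.
Column 4 already has 2, leaving R1C4 = 1.
Cage j has sum 11; hence R2C1 = 2.
Column 2 already has 1, leaving R2C2 = 4.
Cage g's pair has sum 5; hence R2C3 = 1.
2 is placed in column 1, so R3C1 = 4.
Column 2 already has 4; hence R3C2 = 2.
Row 5 now contains 2, so R5C3 = 4.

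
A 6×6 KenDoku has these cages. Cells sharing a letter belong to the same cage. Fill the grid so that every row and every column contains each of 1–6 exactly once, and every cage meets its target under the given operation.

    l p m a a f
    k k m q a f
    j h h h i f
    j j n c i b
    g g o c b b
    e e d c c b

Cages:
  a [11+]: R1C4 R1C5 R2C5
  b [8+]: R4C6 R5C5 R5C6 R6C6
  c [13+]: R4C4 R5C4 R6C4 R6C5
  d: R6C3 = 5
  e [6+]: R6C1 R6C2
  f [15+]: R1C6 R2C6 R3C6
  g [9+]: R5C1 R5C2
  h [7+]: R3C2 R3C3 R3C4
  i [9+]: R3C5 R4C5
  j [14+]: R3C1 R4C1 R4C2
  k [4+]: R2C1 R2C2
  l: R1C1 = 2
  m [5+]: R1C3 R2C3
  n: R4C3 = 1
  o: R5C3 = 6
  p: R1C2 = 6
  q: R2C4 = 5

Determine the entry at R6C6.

Cage l is given; hence R1C1 = 2.
P is a freebie, which forces R1C2 = 6.
Cage q is a single given cell, so R2C4 = 5.
Cage n is a single given cell, leaving R4C3 = 1.
O is a freebie, which forces R5C3 = 6.
D is a freebie, which forces R6C3 = 5.
The two cells of cage m must have sum 5, leaving R1C3 = 3.
The two cells of cage m must have sum 5, leaving R2C3 = 2.
Column 3 now contains 2, so R3C3 = 4.
The two cells of cage e must have sum 6, so R6C1 = 4.
The two cells of cage e must have sum 6, which forces R6C2 = 2.
Cage a needs sum 11, which forces R2C5 = 6.
Row 2 already has 6, leaving R2C6 = 4.
2 is placed in column 2; hence R3C2 = 1.
The 3 cells of cage h must have sum 7, which forces R3C4 = 2.
4 is placed in column 6, leaving R4C6 = 2.
4 is placed in column 1; hence R5C1 = 5.
The two cells of cage g must have sum 9, which forces R5C2 = 4.
4 is placed in column 6; hence R1C6 = 5.
The two cells of cage k must have sum 4; hence R2C1 = 1.
Column 2 already has 1; hence R2C2 = 3.
The two cells of cage i must have sum 9, which forces R3C5 = 5.
The 3 cells of cage f must have sum 15, leaving R3C6 = 6.
Cage j needs sum 14, so R4C2 = 5.
The two cells of cage i must have sum 9, leaving R4C5 = 4.
Cage b has sum 8; hence R5C5 = 2.
The 4 cells of cage c must have sum 13, leaving R6C5 = 3.
3 is placed in row 6; hence R6C6 = 1.
The 3 cells of cage a must have sum 11, which forces R1C4 = 4.
4 is placed in column 5, so R1C5 = 1.
Row 3 already has 6, which forces R3C1 = 3.
The 3 cells of cage j must have sum 14, so R4C1 = 6.
The 4 cells of cage c must have sum 13, leaving R4C4 = 3.
Cage c has sum 13; hence R5C4 = 1.
1 is placed in column 6, leaving R5C6 = 3.
Row 6 now contains 1, which forces R6C4 = 6.
Completed grid: 2 6 3 4 1 5 / 1 3 2 5 6 4 / 3 1 4 2 5 6 / 6 5 1 3 4 2 / 5 4 6 1 2 3 / 4 2 5 6 3 1.

1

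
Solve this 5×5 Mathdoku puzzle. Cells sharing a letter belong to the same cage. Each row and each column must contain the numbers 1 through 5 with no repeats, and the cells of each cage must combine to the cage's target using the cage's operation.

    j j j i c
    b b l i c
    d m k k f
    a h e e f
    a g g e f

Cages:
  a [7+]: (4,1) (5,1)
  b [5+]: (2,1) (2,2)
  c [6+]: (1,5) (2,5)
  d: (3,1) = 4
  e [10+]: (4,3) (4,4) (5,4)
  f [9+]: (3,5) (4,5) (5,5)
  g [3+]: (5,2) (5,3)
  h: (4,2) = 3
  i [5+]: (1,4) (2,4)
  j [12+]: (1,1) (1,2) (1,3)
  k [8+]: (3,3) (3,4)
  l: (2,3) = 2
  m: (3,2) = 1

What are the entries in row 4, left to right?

2 3 5 1 4

Cage l is a single given cell; hence (2,3) = 2.
Cage d is a single given cell, so (3,1) = 4.
Cage m is a single given cell; hence (3,2) = 1.
Cage h is a single given cell, which forces (4,2) = 3.
Column 2 now contains 1; hence (5,2) = 2.
2 is placed in column 3, so (5,3) = 1.
The two cells of cage b must have sum 5, which forces (2,1) = 1.
3 is placed in column 2, leaving (2,2) = 4.
Row 2 already has 4; hence (2,4) = 3.
Row 2 already has 4, leaving (2,5) = 5.
3 is placed in column 4, leaving (3,4) = 5.
The two cells of cage a must have sum 7, leaving (4,1) = 2.
Row 4 already has 2, so (4,4) = 1.
1 is placed in row 4, so (4,5) = 4.
Cage a needs two cells with sum 7, which forces (5,1) = 5.
Column 4 now contains 5, so (5,4) = 4.
Column 5 now contains 4; hence (5,5) = 3.
5 is placed in column 1; hence (1,1) = 3.
4 is placed in column 2; hence (1,2) = 5.
Cage j needs sum 12; hence (1,3) = 4.
Column 4 already has 4, which forces (1,4) = 2.
Cage c needs two cells with sum 6; hence (1,5) = 1.
Row 3 now contains 5, so (3,3) = 3.
3 is placed in column 5, which forces (3,5) = 2.
Row 4 already has 4, leaving (4,3) = 5.
Filled in: 3 5 4 2 1 / 1 4 2 3 5 / 4 1 3 5 2 / 2 3 5 1 4 / 5 2 1 4 3.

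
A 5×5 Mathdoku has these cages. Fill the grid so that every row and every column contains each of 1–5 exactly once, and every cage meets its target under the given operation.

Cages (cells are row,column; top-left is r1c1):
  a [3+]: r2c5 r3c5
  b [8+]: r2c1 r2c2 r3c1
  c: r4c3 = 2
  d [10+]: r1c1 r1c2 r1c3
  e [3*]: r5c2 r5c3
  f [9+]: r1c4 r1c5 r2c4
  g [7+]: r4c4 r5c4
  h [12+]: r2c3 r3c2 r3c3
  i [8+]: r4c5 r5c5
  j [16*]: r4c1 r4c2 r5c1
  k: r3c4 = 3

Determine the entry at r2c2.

1

K is a freebie, leaving r3c4 = 3.
Cage c is a single given cell; hence r4c3 = 2.
The 3 cells of cage h must have sum 12, so r2c3 = 3.
The 3 cells of cage j must have product 16, leaving r4c1 = 1.
2 is placed in row 4; hence r4c2 = 4.
The two cells of cage g must have sum 7, leaving r4c4 = 5.
5 is placed in row 4; hence r4c5 = 3.
The 3 cells of cage j must have product 16, so r5c1 = 4.
3 is placed in column 3, so r5c3 = 1.
Cage g needs two cells with sum 7; hence r5c4 = 2.
Column 5 already has 3, which forces r5c5 = 5.
The 3 cells of cage f must have sum 9, which forces r1c4 = 1.
The 3 cells of cage f must have sum 9, which forces r1c5 = 4.
Cage b has sum 8, which forces r2c2 = 1.
Cage f has sum 9, which forces r2c4 = 4.
Row 2 now contains 1; hence r2c5 = 2.
Column 2 already has 4, leaving r3c2 = 5.
Cage h has sum 12, so r3c3 = 4.
Column 5 already has 2, so r3c5 = 1.
Row 5 already has 1; hence r5c2 = 3.
The 3 cells of cage d must have sum 10, so r1c1 = 3.
Column 2 now contains 3; hence r1c2 = 2.
4 is placed in row 1, so r1c3 = 5.
Row 2 already has 2; hence r2c1 = 5.
5 is placed in row 3, which forces r3c1 = 2.
Filled in: 3 2 5 1 4 / 5 1 3 4 2 / 2 5 4 3 1 / 1 4 2 5 3 / 4 3 1 2 5.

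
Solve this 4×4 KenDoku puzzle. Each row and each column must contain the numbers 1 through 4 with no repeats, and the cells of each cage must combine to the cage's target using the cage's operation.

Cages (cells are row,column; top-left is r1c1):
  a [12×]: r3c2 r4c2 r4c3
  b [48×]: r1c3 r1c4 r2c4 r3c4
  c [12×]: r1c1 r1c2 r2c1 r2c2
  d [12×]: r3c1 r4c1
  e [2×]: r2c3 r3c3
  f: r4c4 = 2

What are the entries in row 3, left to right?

Cage f is given, which forces r4c4 = 2.
The 4 cells of cage b must have product 48, so r1c3 = 4.
Row 3 needs a 2, and only r3c3 is open for it.
Column 3 now contains 2, which forces r2c3 = 1.
Column 3 already has 1, leaving r4c3 = 3.
The two cells of cage d must have product 12, which forces r3c1 = 3.
Row 4 already has 3, leaving r4c1 = 4.
4 is placed in row 4; hence r4c2 = 1.
Cage c needs product 12, leaving r1c1 = 1.
Column 2 now contains 1, which forces r1c2 = 2.
Row 1 now contains 1; hence r1c4 = 3.
Column 1 already has 3, which forces r2c1 = 2.
Cage c has product 12, so r2c2 = 3.
Column 4 already has 3, leaving r2c4 = 4.
Column 2 now contains 1, which forces r3c2 = 4.
Column 4 now contains 4, which forces r3c4 = 1.
Completed grid: 1 2 4 3 / 2 3 1 4 / 3 4 2 1 / 4 1 3 2.

3 4 2 1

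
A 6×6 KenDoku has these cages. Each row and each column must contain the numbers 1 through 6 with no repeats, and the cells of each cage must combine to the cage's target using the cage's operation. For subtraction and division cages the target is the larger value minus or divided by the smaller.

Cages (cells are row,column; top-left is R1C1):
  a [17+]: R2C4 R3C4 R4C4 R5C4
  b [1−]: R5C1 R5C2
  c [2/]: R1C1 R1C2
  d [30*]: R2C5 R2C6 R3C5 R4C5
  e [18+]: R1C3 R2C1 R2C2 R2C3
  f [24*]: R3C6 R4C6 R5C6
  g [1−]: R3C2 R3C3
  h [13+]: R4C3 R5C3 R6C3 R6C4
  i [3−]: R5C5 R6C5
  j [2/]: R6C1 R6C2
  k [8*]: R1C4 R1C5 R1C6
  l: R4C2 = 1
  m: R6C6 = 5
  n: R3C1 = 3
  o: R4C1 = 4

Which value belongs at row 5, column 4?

Cage n is given, which forces R3C1 = 3.
Cage o is given, which forces R4C1 = 4.
Cage l is given, so R4C2 = 1.
Cage m is given, which forces R6C6 = 5.
The only place for 5 in row 1 is R1C3.
Row 1 needs a 3, and only R1C2 is open for it.
Cage c needs two cells with quotient 2, which forces R1C1 = 6.
The only place for 4 in row 2 is R2C4.
Column 4 needs a 3, and only R6C4 is open for it.
In column 3, 2 can only go at R2C3, so R2C3 = 2.
2 is placed in row 2, so R2C1 = 5.
The 4 cells of cage e must have sum 18, so R2C2 = 6.
Column 1 already has 5, leaving R5C1 = 1.
Column 1 now contains 1, which forces R6C1 = 2.
Row 6 now contains 2, leaving R6C2 = 4.
Column 2 already has 4, leaving R5C2 = 2.
The 4 cells of cage h must have sum 13; hence R6C3 = 1.
Row 6 already has 1, so R6C5 = 6.
Column 2 already has 2, leaving R3C2 = 5.
Row 3 now contains 5, which forces R3C5 = 2.
Column 5 already has 2, so R4C5 = 5.
The two cells of cage i must have difference 3, so R5C5 = 3.
Row 5 already has 3, so R5C6 = 4.
Cage k has product 8; hence R1C5 = 4.
3 is placed in column 5, which forces R2C5 = 1.
The 4 cells of cage d must have product 30, so R2C6 = 3.
Row 3 now contains 2, which forces R3C4 = 6.
Column 6 now contains 4; hence R3C6 = 1.
Cage h needs sum 13, so R4C3 = 3.
The 4 cells of cage a must have sum 17, which forces R4C4 = 2.
Cage f has product 24, so R4C6 = 6.
Row 5 already has 3; hence R5C3 = 6.
The 4 cells of cage a must have sum 17, so R5C4 = 5.
Column 4 now contains 2; hence R1C4 = 1.
Column 6 already has 1, so R1C6 = 2.
Row 3 already has 6, leaving R3C3 = 4.
The full grid is 6 3 5 1 4 2 / 5 6 2 4 1 3 / 3 5 4 6 2 1 / 4 1 3 2 5 6 / 1 2 6 5 3 4 / 2 4 1 3 6 5.

5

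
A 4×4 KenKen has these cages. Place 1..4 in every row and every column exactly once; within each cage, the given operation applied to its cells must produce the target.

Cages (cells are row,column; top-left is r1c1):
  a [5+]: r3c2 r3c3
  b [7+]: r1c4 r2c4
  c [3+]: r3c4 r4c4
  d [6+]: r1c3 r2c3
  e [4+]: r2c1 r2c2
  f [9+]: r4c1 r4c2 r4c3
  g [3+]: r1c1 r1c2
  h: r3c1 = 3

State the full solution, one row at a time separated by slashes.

2 1 4 3 / 1 3 2 4 / 3 4 1 2 / 4 2 3 1

Cage h is a single given cell, leaving r3c1 = 3.
Column 1 already has 3, which forces r2c1 = 1.
Cage e's pair has sum 4, which forces r2c2 = 3.
Row 2 now contains 3, leaving r2c4 = 4.
Column 1 now contains 1, leaving r1c1 = 2.
Cage g needs two cells with sum 3, so r1c2 = 1.
The two cells of cage d must have sum 6; hence r1c3 = 4.
Column 4 already has 4, which forces r1c4 = 3.
Row 2 now contains 4, leaving r2c3 = 2.
Column 2 already has 1, which forces r3c2 = 4.
Column 3 already has 4, which forces r3c3 = 1.
Row 3 now contains 1, leaving r3c4 = 2.
Column 1 now contains 2; hence r4c1 = 4.
Column 2 already has 4, which forces r4c2 = 2.
Cage f needs sum 9, so r4c3 = 3.
2 is placed in column 4; hence r4c4 = 1.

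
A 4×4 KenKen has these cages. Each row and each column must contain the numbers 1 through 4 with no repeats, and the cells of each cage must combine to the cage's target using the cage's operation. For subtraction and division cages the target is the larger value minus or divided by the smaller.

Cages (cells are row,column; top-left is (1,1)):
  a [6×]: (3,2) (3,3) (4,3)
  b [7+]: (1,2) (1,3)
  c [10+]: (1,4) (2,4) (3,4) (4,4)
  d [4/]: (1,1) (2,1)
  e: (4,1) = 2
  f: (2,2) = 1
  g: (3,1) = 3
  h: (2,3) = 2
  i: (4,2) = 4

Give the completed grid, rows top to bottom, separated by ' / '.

1 3 4 2 / 4 1 2 3 / 3 2 1 4 / 2 4 3 1

Cage f is given, which forces (2,2) = 1.
Cage h is a single given cell, which forces (2,3) = 2.
Cage g is given; hence (3,1) = 3.
Row 3 already has 3, leaving (3,2) = 2.
Row 3 already has 3, leaving (3,3) = 1.
1 is placed in row 3, so (3,4) = 4.
Cage e is a single given cell; hence (4,1) = 2.
Cage i is a single given cell, which forces (4,2) = 4.
1 is placed in column 3, leaving (4,3) = 3.
Row 4 already has 3, so (4,4) = 1.
Cage d needs two cells with quotient 4, leaving (1,1) = 1.
Column 2 now contains 4, so (1,2) = 3.
Column 3 already has 3, leaving (1,3) = 4.
The 4 cells of cage c must have sum 10, leaving (1,4) = 2.
Row 2 already has 1, leaving (2,1) = 4.
4 is placed in column 4; hence (2,4) = 3.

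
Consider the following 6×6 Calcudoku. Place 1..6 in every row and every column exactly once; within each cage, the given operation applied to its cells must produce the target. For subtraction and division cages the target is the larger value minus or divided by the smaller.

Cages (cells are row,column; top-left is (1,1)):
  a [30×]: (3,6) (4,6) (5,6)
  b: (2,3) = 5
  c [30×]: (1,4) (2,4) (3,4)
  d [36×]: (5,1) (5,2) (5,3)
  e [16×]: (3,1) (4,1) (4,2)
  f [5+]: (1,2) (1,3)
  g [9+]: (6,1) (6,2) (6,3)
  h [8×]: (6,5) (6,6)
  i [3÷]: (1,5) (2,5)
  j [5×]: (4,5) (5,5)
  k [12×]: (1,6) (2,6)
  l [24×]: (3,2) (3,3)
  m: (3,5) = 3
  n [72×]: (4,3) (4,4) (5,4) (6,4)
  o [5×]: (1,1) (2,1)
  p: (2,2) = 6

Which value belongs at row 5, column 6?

5

Cage p is given; hence (2,2) = 6.
Cage b is a single given cell; hence (2,3) = 5.
Column 2 already has 6; hence (3,2) = 4.
4 is placed in row 3, leaving (3,3) = 6.
Cage m is a single given cell, which forces (3,5) = 3.
Column 2 now contains 4, so (4,2) = 2.
2 is placed in column 2; hence (5,2) = 3.
Row 5 now contains 3, so (5,3) = 2.
Cage o's pair has product 5; hence (1,1) = 5.
Column 2 now contains 3, so (1,2) = 1.
The two cells of cage f must have sum 5; hence (1,3) = 4.
Cage i's pair has quotient 3, leaving (1,5) = 6.
6 is placed in row 1, so (1,6) = 3.
Row 2 now contains 5; hence (2,1) = 1.
Cage i needs two cells with quotient 3, which forces (2,5) = 2.
2 is placed in row 2, so (2,6) = 4.
4 is placed in row 3, leaving (3,1) = 2.
Row 3 now contains 2, so (3,4) = 5.
Row 3 already has 5; hence (3,6) = 1.
Cage e needs product 16, which forces (4,1) = 4.
Row 5 now contains 2, so (5,1) = 6.
6 is placed in row 5, leaving (5,6) = 5.
1 is placed in column 1, so (6,1) = 3.
Column 2 already has 1, which forces (6,2) = 5.
3 is placed in row 6, leaving (6,3) = 1.
Column 5 now contains 2, so (6,5) = 4.
Column 6 already has 4, so (6,6) = 2.
3 is placed in row 1; hence (1,4) = 2.
2 is placed in row 2, so (2,4) = 3.
Column 3 already has 1, leaving (4,3) = 3.
Cage n has product 72; hence (4,4) = 1.
The two cells of cage j must have product 5, leaving (4,5) = 5.
5 is placed in column 6, which forces (4,6) = 6.
Cage n has product 72, leaving (5,4) = 4.
Row 5 now contains 5, which forces (5,5) = 1.
4 is placed in row 6, leaving (6,4) = 6.
Completed grid: 5 1 4 2 6 3 / 1 6 5 3 2 4 / 2 4 6 5 3 1 / 4 2 3 1 5 6 / 6 3 2 4 1 5 / 3 5 1 6 4 2.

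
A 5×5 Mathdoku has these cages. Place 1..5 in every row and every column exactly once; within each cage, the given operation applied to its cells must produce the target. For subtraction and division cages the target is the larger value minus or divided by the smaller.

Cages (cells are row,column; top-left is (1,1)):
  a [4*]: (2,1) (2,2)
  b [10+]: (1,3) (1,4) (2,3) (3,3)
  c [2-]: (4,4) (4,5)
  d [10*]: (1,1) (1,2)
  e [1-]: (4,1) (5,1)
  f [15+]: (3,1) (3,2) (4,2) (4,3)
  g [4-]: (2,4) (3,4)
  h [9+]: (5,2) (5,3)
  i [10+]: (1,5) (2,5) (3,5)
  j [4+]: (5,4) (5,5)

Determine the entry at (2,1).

4

Row 5 needs a 2, and only (5,1) is open for it.
Column 1 now contains 2, leaving (1,1) = 5.
Cage d's pair has product 10; hence (1,2) = 2.
Row 2 needs a 3, and only (2,3) is open for it.
Cage b has sum 10, leaving (3,3) = 2.
Row 1 needs a 3, and only (1,5) is open for it.
The 3 cells of cage i must have sum 10, so (2,5) = 2.
Cage i needs sum 10, so (3,5) = 5.
Cage j needs two cells with sum 4, leaving (5,4) = 3.
Column 5 now contains 3, which forces (5,5) = 1.
Cage g's pair has difference 4, so (2,4) = 5.
Cage f needs sum 15, which forces (3,1) = 3.
5 is placed in row 3, which forces (3,2) = 4.
5 is placed in row 3, leaving (3,4) = 1.
3 is placed in column 1, so (4,1) = 1.
Cage f needs sum 15; hence (4,2) = 3.
The 4 cells of cage f must have sum 15, leaving (4,3) = 5.
Cage c's pair has difference 2, leaving (4,4) = 2.
1 is placed in column 5, which forces (4,5) = 4.
Column 2 already has 4, so (5,2) = 5.
Column 3 already has 5, which forces (5,3) = 4.
4 is placed in column 3, leaving (1,3) = 1.
Column 4 already has 1, so (1,4) = 4.
1 is placed in column 1, so (2,1) = 4.
Column 2 already has 4, which forces (2,2) = 1.
Filled in: 5 2 1 4 3 / 4 1 3 5 2 / 3 4 2 1 5 / 1 3 5 2 4 / 2 5 4 3 1.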